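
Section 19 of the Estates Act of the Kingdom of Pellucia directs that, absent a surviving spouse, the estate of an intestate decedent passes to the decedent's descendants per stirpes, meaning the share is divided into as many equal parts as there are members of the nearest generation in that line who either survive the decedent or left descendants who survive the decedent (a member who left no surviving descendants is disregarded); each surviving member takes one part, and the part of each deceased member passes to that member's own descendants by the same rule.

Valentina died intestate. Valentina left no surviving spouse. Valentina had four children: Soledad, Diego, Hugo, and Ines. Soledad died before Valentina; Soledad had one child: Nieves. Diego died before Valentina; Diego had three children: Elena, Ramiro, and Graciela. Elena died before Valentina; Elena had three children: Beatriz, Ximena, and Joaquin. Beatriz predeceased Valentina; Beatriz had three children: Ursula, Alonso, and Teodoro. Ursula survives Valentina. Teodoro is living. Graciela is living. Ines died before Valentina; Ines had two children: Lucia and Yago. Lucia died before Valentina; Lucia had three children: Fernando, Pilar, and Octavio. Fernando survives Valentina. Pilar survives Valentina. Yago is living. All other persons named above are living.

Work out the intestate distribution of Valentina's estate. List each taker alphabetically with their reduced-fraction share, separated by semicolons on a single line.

There is no surviving spouse, so the entire estate passes to Valentina's descendants per stirpes.
The estate is divided into 4 equal shares of 1/4 among Soledad, Diego, Hugo, Ines.
Soledad predeceased; the 1/4 allotted to Soledad's branch passes to Soledad's issue by representation.
Nieves is the sole taker at this level and receives the full 1/4.
Diego predeceased; the 1/4 allotted to Diego's branch passes to Diego's issue by representation.
The 1/4 is divided into 3 equal shares of 1/12 among Elena, Ramiro, Graciela.
Elena predeceased; the 1/12 allotted to Elena's branch passes to Elena's issue by representation.
The 1/12 is divided into 3 equal shares of 1/36 among Beatriz, Ximena, Joaquin.
Beatriz predeceased; the 1/36 allotted to Beatriz's branch passes to Beatriz's issue by representation.
The 1/36 is divided into 3 equal shares of 1/108 among Ursula, Alonso, Teodoro.
Ursula is living and takes 1/108.
Alonso is living and takes 1/108.
Teodoro is living and takes 1/108.
Ximena is living and takes 1/36.
Joaquin is living and takes 1/36.
Ramiro is living and takes 1/12.
Graciela is living and takes 1/12.
Hugo is living and takes 1/4.
Ines predeceased; the 1/4 allotted to Ines's branch passes to Ines's issue by representation.
The 1/4 is divided into 2 equal shares of 1/8 among Lucia, Yago.
Lucia predeceased; the 1/8 allotted to Lucia's branch passes to Lucia's issue by representation.
The 1/8 is divided into 3 equal shares of 1/24 among Fernando, Pilar, Octavio.
Fernando is living and takes 1/24.
Pilar is living and takes 1/24.
Octavio is living and takes 1/24.
Yago is living and takes 1/8.

Alonso 1/108; Fernando 1/24; Graciela 1/12; Hugo 1/4; Joaquin 1/36; Nieves 1/4; Octavio 1/24; Pilar 1/24; Ramiro 1/12; Teodoro 1/108; Ursula 1/108; Ximena 1/36; Yago 1/8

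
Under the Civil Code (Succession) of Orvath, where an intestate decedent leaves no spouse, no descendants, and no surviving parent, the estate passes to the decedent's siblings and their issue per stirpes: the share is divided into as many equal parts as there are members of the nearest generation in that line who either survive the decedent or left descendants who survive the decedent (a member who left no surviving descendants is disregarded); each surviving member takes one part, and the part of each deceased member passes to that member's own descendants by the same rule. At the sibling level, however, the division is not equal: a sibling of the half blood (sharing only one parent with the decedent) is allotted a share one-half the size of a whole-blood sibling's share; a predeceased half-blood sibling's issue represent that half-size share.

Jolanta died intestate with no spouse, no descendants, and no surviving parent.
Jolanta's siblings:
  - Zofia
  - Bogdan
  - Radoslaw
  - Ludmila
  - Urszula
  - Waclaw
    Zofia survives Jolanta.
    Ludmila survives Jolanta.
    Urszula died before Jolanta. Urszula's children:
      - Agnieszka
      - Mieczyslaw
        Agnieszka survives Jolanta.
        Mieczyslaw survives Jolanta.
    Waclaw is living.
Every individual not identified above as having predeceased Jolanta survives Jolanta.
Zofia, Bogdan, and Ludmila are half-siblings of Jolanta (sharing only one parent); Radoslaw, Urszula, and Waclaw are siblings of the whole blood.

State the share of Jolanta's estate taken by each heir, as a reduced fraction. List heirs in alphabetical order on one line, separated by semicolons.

Agnieszka 1/9; Bogdan 1/9; Ludmila 1/9; Mieczyslaw 1/9; Radoslaw 2/9; Waclaw 2/9; Zofia 1/9

No spouse, descendants, or parent survives, so the estate passes to Jolanta's siblings per stirpes.
Half-blood siblings count for one-half the weight of whole-blood siblings at the initial division.
Dividing 1 in proportion to weights (total weight 9/2): Zofia (weight 1/2) → 1/9; Bogdan (weight 1/2) → 1/9; Radoslaw (weight 1) → 2/9; Ludmila (weight 1/2) → 1/9; Urszula (weight 1) → 2/9; Waclaw (weight 1) → 2/9.
Zofia is living and takes 1/9.
Bogdan is living and takes 1/9.
Radoslaw is living and takes 2/9.
Ludmila is living and takes 1/9.
Urszula predeceased; the 2/9 allotted to Urszula's branch passes to Urszula's issue by representation.
The 2/9 is divided into 2 equal shares of 1/9 among Agnieszka, Mieczyslaw.
Agnieszka is living and takes 1/9.
Mieczyslaw is living and takes 1/9.
Waclaw is living and takes 2/9.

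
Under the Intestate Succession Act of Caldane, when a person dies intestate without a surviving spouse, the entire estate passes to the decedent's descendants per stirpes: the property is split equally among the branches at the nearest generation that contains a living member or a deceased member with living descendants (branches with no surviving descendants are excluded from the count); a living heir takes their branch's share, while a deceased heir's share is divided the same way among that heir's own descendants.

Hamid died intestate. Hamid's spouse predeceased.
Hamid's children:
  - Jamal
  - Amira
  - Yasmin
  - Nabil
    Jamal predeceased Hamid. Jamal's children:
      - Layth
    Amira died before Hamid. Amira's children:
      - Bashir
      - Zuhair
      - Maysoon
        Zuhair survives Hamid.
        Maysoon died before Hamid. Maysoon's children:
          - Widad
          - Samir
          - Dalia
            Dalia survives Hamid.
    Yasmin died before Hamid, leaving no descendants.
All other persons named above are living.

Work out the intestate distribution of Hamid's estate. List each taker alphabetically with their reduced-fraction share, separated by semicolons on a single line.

There is no surviving spouse, so the entire estate passes to Hamid's descendants per stirpes.
Yasmin left no surviving issue, so that branch lapses and is disregarded.
The estate is divided into 3 equal shares of 1/3 among Jamal, Amira, Nabil.
Jamal predeceased; the 1/3 allotted to Jamal's branch passes to Jamal's issue by representation.
Layth is the sole taker at this level and receives the full 1/3.
Amira predeceased; the 1/3 allotted to Amira's branch passes to Amira's issue by representation.
The 1/3 is divided into 3 equal shares of 1/9 among Bashir, Zuhair, Maysoon.
Bashir is living and takes 1/9.
Zuhair is living and takes 1/9.
Maysoon predeceased; the 1/9 allotted to Maysoon's branch passes to Maysoon's issue by representation.
The 1/9 is divided into 3 equal shares of 1/27 among Widad, Samir, Dalia.
Widad is living and takes 1/27.
Samir is living and takes 1/27.
Dalia is living and takes 1/27.
Nabil is living and takes 1/3.

Bashir 1/9; Dalia 1/27; Layth 1/3; Nabil 1/3; Samir 1/27; Widad 1/27; Zuhair 1/9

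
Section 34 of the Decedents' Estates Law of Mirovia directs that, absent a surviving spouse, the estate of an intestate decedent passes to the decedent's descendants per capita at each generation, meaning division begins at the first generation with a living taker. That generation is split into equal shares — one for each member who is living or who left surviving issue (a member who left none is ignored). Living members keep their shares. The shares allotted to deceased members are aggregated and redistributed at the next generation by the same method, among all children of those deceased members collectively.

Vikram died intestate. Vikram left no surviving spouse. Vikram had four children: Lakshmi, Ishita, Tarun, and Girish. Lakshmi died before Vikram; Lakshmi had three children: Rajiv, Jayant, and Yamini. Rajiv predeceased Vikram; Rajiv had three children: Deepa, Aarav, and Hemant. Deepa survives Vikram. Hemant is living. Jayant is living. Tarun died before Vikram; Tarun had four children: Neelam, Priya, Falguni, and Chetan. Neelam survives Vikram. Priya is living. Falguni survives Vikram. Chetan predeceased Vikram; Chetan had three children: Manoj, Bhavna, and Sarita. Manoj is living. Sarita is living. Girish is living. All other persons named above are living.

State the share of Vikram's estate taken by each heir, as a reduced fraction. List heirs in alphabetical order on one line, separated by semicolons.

There is no surviving spouse, so the entire estate passes to Vikram's descendants per capita at each generation.
At generation 1 (Lakshmi, Ishita, Tarun, Girish) there are 4 shares of (1)/4 = 1/4 each.
Living: Ishita and Girish — each takes 1/4.
Deceased: Lakshmi and Tarun. Their combined 1/2 is pooled and carried to generation 2.
At generation 2 (Rajiv, Jayant, Yamini, Neelam, Priya, Falguni, Chetan) there are 7 shares of (1/2)/7 = 1/14 each.
Living: Jayant, Yamini, Neelam, Priya, and Falguni — each takes 1/14.
Deceased: Rajiv and Chetan. Their combined 1/7 is pooled and carried to generation 3.
At generation 3 (Deepa, Aarav, Hemant, Manoj, Bhavna, Sarita) there are 6 shares of (1/7)/6 = 1/42 each.
Living: Deepa, Aarav, Hemant, Manoj, Bhavna, and Sarita — each takes 1/42.

Aarav 1/42; Bhavna 1/42; Deepa 1/42; Falguni 1/14; Girish 1/4; Hemant 1/42; Ishita 1/4; Jayant 1/14; Manoj 1/42; Neelam 1/14; Priya 1/14; Sarita 1/42; Yamini 1/14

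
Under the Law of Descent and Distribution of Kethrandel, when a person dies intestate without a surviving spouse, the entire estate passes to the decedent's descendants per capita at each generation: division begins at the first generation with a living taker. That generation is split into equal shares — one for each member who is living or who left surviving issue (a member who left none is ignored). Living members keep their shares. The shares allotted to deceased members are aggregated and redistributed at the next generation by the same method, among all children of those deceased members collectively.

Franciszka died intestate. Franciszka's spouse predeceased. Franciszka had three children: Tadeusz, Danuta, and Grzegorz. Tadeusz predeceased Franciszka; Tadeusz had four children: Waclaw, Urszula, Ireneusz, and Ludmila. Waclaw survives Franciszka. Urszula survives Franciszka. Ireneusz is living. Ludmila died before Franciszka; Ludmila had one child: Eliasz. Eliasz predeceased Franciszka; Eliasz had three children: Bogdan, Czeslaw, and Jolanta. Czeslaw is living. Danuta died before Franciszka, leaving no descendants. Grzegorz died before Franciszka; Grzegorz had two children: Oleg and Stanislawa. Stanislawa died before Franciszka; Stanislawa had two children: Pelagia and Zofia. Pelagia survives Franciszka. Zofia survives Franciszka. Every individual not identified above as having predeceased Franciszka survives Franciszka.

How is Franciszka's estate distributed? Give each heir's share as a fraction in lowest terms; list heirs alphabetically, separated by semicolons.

There is no surviving spouse, so the entire estate passes to Franciszka's descendants per capita at each generation.
No one at generation 1 (Tadeusz, Grzegorz) is living; moving to the next generation.
At generation 2 (Waclaw, Urszula, Ireneusz, Ludmila, Oleg, Stanislawa) there are 6 shares of (1)/6 = 1/6 each.
Living: Waclaw, Urszula, Ireneusz, and Oleg — each takes 1/6.
Deceased: Ludmila and Stanislawa. Their combined 1/3 is pooled and carried to generation 3.
At generation 3 (Eliasz, Pelagia, Zofia) there are 3 shares of (1/3)/3 = 1/9 each.
Living: Pelagia and Zofia — each takes 1/9.
Deceased: Eliasz. That 1/9 share is carried to generation 4.
At generation 4 (Bogdan, Czeslaw, Jolanta) there are 3 shares of (1/9)/3 = 1/27 each.
Living: Bogdan, Czeslaw, and Jolanta — each takes 1/27.

Bogdan 1/27; Czeslaw 1/27; Ireneusz 1/6; Jolanta 1/27; Oleg 1/6; Pelagia 1/9; Urszula 1/6; Waclaw 1/6; Zofia 1/9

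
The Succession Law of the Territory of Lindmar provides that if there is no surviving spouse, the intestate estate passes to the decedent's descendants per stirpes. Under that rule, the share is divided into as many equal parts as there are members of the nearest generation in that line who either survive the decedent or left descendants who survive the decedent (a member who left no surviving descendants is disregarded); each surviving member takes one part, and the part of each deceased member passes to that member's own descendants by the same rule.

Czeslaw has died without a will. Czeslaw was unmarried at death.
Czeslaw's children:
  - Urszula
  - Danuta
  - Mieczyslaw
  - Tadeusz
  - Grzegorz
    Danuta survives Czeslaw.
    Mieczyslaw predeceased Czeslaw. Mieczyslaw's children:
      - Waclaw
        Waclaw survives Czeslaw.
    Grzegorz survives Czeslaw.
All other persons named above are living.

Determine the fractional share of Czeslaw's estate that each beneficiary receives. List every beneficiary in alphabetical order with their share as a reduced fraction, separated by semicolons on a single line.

Danuta 1/5; Grzegorz 1/5; Tadeusz 1/5; Urszula 1/5; Waclaw 1/5

There is no surviving spouse, so the entire estate passes to Czeslaw's descendants per stirpes.
The estate is divided into 5 equal shares of 1/5 among Urszula, Danuta, Mieczyslaw, Tadeusz, Grzegorz.
Urszula is living and takes 1/5.
Danuta is living and takes 1/5.
Mieczyslaw predeceased; the 1/5 allotted to Mieczyslaw's branch passes to Mieczyslaw's issue by representation.
Waclaw is the sole taker at this level and receives the full 1/5.
Tadeusz is living and takes 1/5.
Grzegorz is living and takes 1/5.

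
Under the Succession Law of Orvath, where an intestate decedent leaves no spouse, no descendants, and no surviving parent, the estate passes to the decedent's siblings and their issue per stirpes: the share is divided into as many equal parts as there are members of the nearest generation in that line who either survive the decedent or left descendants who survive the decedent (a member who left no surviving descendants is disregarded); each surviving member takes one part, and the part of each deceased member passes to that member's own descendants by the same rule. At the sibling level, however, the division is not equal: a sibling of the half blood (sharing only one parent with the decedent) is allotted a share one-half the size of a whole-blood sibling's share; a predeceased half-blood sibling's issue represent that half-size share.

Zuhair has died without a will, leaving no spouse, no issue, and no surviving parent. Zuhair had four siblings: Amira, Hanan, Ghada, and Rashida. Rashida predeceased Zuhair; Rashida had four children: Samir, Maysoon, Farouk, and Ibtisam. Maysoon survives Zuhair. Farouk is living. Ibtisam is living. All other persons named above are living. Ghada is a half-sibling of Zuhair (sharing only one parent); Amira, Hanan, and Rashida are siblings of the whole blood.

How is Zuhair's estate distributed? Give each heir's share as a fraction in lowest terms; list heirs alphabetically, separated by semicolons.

Amira 2/7; Farouk 1/14; Ghada 1/7; Hanan 2/7; Ibtisam 1/14; Maysoon 1/14; Samir 1/14

No spouse, descendants, or parent survives, so the estate passes to Zuhair's siblings per stirpes.
Half-blood siblings count for one-half the weight of whole-blood siblings at the initial division.
Dividing 1 in proportion to weights (total weight 7/2): Amira (weight 1) → 2/7; Hanan (weight 1) → 2/7; Ghada (weight 1/2) → 1/7; Rashida (weight 1) → 2/7.
Amira is living and takes 2/7.
Hanan is living and takes 2/7.
Ghada is living and takes 1/7.
Rashida predeceased; the 2/7 allotted to Rashida's branch passes to Rashida's issue by representation.
The 2/7 is divided into 4 equal shares of 1/14 among Samir, Maysoon, Farouk, Ibtisam.
Samir is living and takes 1/14.
Maysoon is living and takes 1/14.
Farouk is living and takes 1/14.
Ibtisam is living and takes 1/14.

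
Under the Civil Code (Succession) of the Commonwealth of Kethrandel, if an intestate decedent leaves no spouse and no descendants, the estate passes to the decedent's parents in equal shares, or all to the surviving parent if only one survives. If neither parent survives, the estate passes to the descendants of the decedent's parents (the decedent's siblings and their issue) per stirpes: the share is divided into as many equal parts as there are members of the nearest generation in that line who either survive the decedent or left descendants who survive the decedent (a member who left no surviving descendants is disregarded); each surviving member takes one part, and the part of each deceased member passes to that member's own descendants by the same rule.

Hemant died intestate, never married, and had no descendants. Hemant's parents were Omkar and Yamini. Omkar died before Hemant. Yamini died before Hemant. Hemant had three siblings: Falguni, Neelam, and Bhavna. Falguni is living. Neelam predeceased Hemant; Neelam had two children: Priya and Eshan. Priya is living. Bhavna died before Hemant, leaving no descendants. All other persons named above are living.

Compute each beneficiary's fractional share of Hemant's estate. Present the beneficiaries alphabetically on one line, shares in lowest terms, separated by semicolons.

Neither parent survives and there are no descendants, so the estate passes to Hemant's siblings and their issue per stirpes.
Bhavna left no surviving issue, so that branch lapses and is disregarded.
The estate is divided into 2 equal shares of 1/2 among Falguni, Neelam.
Falguni is living and takes 1/2.
Neelam predeceased; the 1/2 allotted to Neelam's branch passes to Neelam's issue by representation.
The 1/2 is divided into 2 equal shares of 1/4 among Priya, Eshan.
Priya is living and takes 1/4.
Eshan is living and takes 1/4.

Eshan 1/4; Falguni 1/2; Priya 1/4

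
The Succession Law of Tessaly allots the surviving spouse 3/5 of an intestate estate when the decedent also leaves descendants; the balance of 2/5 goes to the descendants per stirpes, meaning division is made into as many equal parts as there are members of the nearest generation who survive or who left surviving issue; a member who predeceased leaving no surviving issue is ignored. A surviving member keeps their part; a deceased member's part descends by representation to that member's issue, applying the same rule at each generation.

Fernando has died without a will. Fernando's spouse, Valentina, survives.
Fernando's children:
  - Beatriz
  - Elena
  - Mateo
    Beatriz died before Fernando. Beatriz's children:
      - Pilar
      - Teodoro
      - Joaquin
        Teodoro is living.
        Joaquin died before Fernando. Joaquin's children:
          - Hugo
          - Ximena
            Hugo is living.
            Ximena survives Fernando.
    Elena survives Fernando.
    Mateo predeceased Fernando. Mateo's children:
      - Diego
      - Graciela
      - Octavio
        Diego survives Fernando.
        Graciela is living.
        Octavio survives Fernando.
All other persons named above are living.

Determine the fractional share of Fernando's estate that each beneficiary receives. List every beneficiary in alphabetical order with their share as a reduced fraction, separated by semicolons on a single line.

Diego 2/45; Elena 2/15; Graciela 2/45; Hugo 1/45; Octavio 2/45; Pilar 2/45; Teodoro 2/45; Valentina 3/5; Ximena 1/45

Valentina, as surviving spouse, takes 3/5.
The remaining 2/5 passes to Fernando's descendants per stirpes.
The 2/5 is divided into 3 equal shares of 2/15 among Beatriz, Elena, Mateo.
Beatriz predeceased; the 2/15 allotted to Beatriz's branch passes to Beatriz's issue by representation.
The 2/15 is divided into 3 equal shares of 2/45 among Pilar, Teodoro, Joaquin.
Pilar is living and takes 2/45.
Teodoro is living and takes 2/45.
Joaquin predeceased; the 2/45 allotted to Joaquin's branch passes to Joaquin's issue by representation.
The 2/45 is divided into 2 equal shares of 1/45 among Hugo, Ximena.
Hugo is living and takes 1/45.
Ximena is living and takes 1/45.
Elena is living and takes 2/15.
Mateo predeceased; the 2/15 allotted to Mateo's branch passes to Mateo's issue by representation.
The 2/15 is divided into 3 equal shares of 2/45 among Diego, Graciela, Octavio.
Diego is living and takes 2/45.
Graciela is living and takes 2/45.
Octavio is living and takes 2/45.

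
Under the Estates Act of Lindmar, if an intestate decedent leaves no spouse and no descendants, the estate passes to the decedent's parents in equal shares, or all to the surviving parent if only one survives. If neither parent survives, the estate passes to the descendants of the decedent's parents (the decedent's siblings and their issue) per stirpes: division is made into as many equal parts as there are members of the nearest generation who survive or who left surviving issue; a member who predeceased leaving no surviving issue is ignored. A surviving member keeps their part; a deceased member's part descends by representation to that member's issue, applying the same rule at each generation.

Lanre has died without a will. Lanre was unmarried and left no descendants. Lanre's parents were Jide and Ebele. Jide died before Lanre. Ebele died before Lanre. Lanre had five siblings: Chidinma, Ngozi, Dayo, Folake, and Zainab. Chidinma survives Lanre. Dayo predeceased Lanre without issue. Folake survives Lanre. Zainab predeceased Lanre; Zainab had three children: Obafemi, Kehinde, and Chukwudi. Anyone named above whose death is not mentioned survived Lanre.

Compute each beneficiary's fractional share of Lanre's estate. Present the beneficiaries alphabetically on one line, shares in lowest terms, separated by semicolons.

Neither parent survives and there are no descendants, so the estate passes to Lanre's siblings and their issue per stirpes.
Dayo left no surviving issue, so that branch lapses and is disregarded.
The estate is divided into 4 equal shares of 1/4 among Chidinma, Ngozi, Folake, Zainab.
Chidinma is living and takes 1/4.
Ngozi is living and takes 1/4.
Folake is living and takes 1/4.
Zainab predeceased; the 1/4 allotted to Zainab's branch passes to Zainab's issue by representation.
The 1/4 is divided into 3 equal shares of 1/12 among Obafemi, Kehinde, Chukwudi.
Obafemi is living and takes 1/12.
Kehinde is living and takes 1/12.
Chukwudi is living and takes 1/12.

Chidinma 1/4; Chukwudi 1/12; Folake 1/4; Kehinde 1/12; Ngozi 1/4; Obafemi 1/12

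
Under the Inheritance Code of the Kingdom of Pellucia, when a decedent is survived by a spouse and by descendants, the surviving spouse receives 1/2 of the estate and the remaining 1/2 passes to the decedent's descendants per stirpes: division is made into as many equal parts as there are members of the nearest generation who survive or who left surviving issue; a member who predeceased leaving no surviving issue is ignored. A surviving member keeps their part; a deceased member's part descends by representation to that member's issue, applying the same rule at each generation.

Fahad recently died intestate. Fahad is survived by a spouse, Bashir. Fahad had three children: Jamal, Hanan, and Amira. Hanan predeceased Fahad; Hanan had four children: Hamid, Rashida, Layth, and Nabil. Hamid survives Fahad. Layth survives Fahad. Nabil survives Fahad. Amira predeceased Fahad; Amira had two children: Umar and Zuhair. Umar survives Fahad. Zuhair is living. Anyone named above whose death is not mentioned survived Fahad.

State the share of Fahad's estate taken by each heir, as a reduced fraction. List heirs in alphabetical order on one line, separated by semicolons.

Bashir, as surviving spouse, takes 1/2.
The remaining 1/2 passes to Fahad's descendants per stirpes.
The 1/2 is divided into 3 equal shares of 1/6 among Jamal, Hanan, Amira.
Jamal is living and takes 1/6.
Hanan predeceased; the 1/6 allotted to Hanan's branch passes to Hanan's issue by representation.
The 1/6 is divided into 4 equal shares of 1/24 among Hamid, Rashida, Layth, Nabil.
Hamid is living and takes 1/24.
Rashida is living and takes 1/24.
Layth is living and takes 1/24.
Nabil is living and takes 1/24.
Amira predeceased; the 1/6 allotted to Amira's branch passes to Amira's issue by representation.
The 1/6 is divided into 2 equal shares of 1/12 among Umar, Zuhair.
Umar is living and takes 1/12.
Zuhair is living and takes 1/12.

Bashir 1/2; Hamid 1/24; Jamal 1/6; Layth 1/24; Nabil 1/24; Rashida 1/24; Umar 1/12; Zuhair 1/12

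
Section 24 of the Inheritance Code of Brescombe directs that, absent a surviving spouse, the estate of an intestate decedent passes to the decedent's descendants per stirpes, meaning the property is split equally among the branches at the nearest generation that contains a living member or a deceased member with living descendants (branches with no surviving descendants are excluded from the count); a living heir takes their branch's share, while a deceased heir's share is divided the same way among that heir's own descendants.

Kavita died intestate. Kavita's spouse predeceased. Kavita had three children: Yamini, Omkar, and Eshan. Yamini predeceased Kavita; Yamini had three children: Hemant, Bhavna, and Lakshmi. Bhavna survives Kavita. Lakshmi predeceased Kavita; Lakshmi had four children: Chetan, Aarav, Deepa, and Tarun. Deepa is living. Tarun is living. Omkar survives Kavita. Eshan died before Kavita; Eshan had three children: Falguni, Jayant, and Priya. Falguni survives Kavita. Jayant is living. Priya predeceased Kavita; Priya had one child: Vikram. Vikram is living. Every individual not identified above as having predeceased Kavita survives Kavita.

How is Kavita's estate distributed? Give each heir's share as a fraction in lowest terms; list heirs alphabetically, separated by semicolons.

There is no surviving spouse, so the entire estate passes to Kavita's descendants per stirpes.
The estate is divided into 3 equal shares of 1/3 among Yamini, Omkar, Eshan.
Yamini predeceased; the 1/3 allotted to Yamini's branch passes to Yamini's issue by representation.
The 1/3 is divided into 3 equal shares of 1/9 among Hemant, Bhavna, Lakshmi.
Hemant is living and takes 1/9.
Bhavna is living and takes 1/9.
Lakshmi predeceased; the 1/9 allotted to Lakshmi's branch passes to Lakshmi's issue by representation.
The 1/9 is divided into 4 equal shares of 1/36 among Chetan, Aarav, Deepa, Tarun.
Chetan is living and takes 1/36.
Aarav is living and takes 1/36.
Deepa is living and takes 1/36.
Tarun is living and takes 1/36.
Omkar is living and takes 1/3.
Eshan predeceased; the 1/3 allotted to Eshan's branch passes to Eshan's issue by representation.
The 1/3 is divided into 3 equal shares of 1/9 among Falguni, Jayant, Priya.
Falguni is living and takes 1/9.
Jayant is living and takes 1/9.
Priya predeceased; the 1/9 allotted to Priya's branch passes to Priya's issue by representation.
Vikram is the sole taker at this level and receives the full 1/9.

Aarav 1/36; Bhavna 1/9; Chetan 1/36; Deepa 1/36; Falguni 1/9; Hemant 1/9; Jayant 1/9; Omkar 1/3; Tarun 1/36; Vikram 1/9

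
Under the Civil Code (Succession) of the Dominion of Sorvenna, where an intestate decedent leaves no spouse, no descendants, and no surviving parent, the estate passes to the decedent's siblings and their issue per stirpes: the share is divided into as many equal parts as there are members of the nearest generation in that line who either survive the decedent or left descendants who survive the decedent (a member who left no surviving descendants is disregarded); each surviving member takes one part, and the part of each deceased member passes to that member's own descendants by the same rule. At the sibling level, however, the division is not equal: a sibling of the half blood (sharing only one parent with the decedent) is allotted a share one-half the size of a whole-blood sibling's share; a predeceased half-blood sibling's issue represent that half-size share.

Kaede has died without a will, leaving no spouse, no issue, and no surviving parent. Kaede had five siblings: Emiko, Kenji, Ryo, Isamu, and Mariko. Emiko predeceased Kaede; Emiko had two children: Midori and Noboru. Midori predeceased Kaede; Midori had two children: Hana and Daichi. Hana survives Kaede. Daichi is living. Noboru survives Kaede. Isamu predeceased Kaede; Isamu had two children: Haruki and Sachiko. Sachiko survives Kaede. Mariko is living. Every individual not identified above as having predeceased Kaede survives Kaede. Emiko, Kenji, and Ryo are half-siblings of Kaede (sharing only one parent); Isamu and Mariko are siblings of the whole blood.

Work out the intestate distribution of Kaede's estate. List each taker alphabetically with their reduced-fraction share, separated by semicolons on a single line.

Daichi 1/28; Hana 1/28; Haruki 1/7; Kenji 1/7; Mariko 2/7; Noboru 1/14; Ryo 1/7; Sachiko 1/7

No spouse, descendants, or parent survives, so the estate passes to Kaede's siblings per stirpes.
Half-blood siblings count for one-half the weight of whole-blood siblings at the initial division.
Dividing 1 in proportion to weights (total weight 7/2): Emiko (weight 1/2) → 1/7; Kenji (weight 1/2) → 1/7; Ryo (weight 1/2) → 1/7; Isamu (weight 1) → 2/7; Mariko (weight 1) → 2/7.
Emiko predeceased; the 1/7 allotted to Emiko's branch passes to Emiko's issue by representation.
The 1/7 is divided into 2 equal shares of 1/14 among Midori, Noboru.
Midori predeceased; the 1/14 allotted to Midori's branch passes to Midori's issue by representation.
The 1/14 is divided into 2 equal shares of 1/28 among Hana, Daichi.
Hana is living and takes 1/28.
Daichi is living and takes 1/28.
Noboru is living and takes 1/14.
Kenji is living and takes 1/7.
Ryo is living and takes 1/7.
Isamu predeceased; the 2/7 allotted to Isamu's branch passes to Isamu's issue by representation.
The 2/7 is divided into 2 equal shares of 1/7 among Haruki, Sachiko.
Haruki is living and takes 1/7.
Sachiko is living and takes 1/7.
Mariko is living and takes 2/7.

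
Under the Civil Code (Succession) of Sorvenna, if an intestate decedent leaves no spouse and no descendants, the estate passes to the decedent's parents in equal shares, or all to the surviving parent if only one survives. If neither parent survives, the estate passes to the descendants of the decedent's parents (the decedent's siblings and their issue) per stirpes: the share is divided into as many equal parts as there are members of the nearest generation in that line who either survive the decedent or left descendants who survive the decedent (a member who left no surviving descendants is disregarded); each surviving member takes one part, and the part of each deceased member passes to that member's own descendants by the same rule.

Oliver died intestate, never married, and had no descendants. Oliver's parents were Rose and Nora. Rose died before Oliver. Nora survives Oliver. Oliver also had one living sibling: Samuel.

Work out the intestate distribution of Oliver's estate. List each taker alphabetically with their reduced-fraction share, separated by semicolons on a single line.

Only one parent, Nora, survives, so Nora takes the entire estate. The siblings take nothing because a surviving parent has priority.

Nora 1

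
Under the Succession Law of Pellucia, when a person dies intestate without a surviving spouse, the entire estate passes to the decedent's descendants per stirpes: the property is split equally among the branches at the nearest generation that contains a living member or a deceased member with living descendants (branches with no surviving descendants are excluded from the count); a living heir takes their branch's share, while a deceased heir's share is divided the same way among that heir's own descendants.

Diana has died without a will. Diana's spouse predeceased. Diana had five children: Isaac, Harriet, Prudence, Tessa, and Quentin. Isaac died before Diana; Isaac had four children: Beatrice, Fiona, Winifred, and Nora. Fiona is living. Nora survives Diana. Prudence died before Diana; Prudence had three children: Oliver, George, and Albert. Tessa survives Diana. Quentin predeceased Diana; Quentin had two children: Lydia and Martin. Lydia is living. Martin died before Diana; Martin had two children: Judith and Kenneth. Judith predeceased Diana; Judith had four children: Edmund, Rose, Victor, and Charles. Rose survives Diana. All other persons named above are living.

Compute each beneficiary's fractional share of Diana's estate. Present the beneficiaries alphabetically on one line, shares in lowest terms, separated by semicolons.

Albert 1/15; Beatrice 1/20; Charles 1/80; Edmund 1/80; Fiona 1/20; George 1/15; Harriet 1/5; Kenneth 1/20; Lydia 1/10; Nora 1/20; Oliver 1/15; Rose 1/80; Tessa 1/5; Victor 1/80; Winifred 1/20

There is no surviving spouse, so the entire estate passes to Diana's descendants per stirpes.
The estate is divided into 5 equal shares of 1/5 among Isaac, Harriet, Prudence, Tessa, Quentin.
Isaac predeceased; the 1/5 allotted to Isaac's branch passes to Isaac's issue by representation.
The 1/5 is divided into 4 equal shares of 1/20 among Beatrice, Fiona, Winifred, Nora.
Beatrice is living and takes 1/20.
Fiona is living and takes 1/20.
Winifred is living and takes 1/20.
Nora is living and takes 1/20.
Harriet is living and takes 1/5.
Prudence predeceased; the 1/5 allotted to Prudence's branch passes to Prudence's issue by representation.
The 1/5 is divided into 3 equal shares of 1/15 among Oliver, George, Albert.
Oliver is living and takes 1/15.
George is living and takes 1/15.
Albert is living and takes 1/15.
Tessa is living and takes 1/5.
Quentin predeceased; the 1/5 allotted to Quentin's branch passes to Quentin's issue by representation.
The 1/5 is divided into 2 equal shares of 1/10 among Lydia, Martin.
Lydia is living and takes 1/10.
Martin predeceased; the 1/10 allotted to Martin's branch passes to Martin's issue by representation.
The 1/10 is divided into 2 equal shares of 1/20 among Judith, Kenneth.
Judith predeceased; the 1/20 allotted to Judith's branch passes to Judith's issue by representation.
The 1/20 is divided into 4 equal shares of 1/80 among Edmund, Rose, Victor, Charles.
Edmund is living and takes 1/80.
Rose is living and takes 1/80.
Victor is living and takes 1/80.
Charles is living and takes 1/80.
Kenneth is living and takes 1/20.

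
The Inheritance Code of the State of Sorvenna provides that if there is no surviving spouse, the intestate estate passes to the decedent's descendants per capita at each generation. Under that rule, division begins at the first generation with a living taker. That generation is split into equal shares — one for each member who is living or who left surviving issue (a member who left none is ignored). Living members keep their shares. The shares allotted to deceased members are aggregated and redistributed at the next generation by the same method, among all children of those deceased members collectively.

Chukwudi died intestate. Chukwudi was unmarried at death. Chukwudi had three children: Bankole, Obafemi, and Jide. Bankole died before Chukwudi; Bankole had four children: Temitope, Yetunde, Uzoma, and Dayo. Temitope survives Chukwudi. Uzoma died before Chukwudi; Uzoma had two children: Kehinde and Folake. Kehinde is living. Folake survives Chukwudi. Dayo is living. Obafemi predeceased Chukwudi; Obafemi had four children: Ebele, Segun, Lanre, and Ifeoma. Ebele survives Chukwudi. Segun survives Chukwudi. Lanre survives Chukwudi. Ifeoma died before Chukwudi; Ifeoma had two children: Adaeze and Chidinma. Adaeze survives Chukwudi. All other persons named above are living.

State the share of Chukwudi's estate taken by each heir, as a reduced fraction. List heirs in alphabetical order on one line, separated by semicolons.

Adaeze 1/24; Chidinma 1/24; Dayo 1/12; Ebele 1/12; Folake 1/24; Jide 1/3; Kehinde 1/24; Lanre 1/12; Segun 1/12; Temitope 1/12; Yetunde 1/12

There is no surviving spouse, so the entire estate passes to Chukwudi's descendants per capita at each generation.
At generation 1 (Bankole, Obafemi, Jide) there are 3 shares of (1)/3 = 1/3 each.
Living: Jide — each takes 1/3.
Deceased: Bankole and Obafemi. Their combined 2/3 is pooled and carried to generation 2.
At generation 2 (Temitope, Yetunde, Uzoma, Dayo, Ebele, Segun, Lanre, Ifeoma) there are 8 shares of (2/3)/8 = 1/12 each.
Living: Temitope, Yetunde, Dayo, Ebele, Segun, and Lanre — each takes 1/12.
Deceased: Uzoma and Ifeoma. Their combined 1/6 is pooled and carried to generation 3.
At generation 3 (Kehinde, Folake, Adaeze, Chidinma) there are 4 shares of (1/6)/4 = 1/24 each.
Living: Kehinde, Folake, Adaeze, and Chidinma — each takes 1/24.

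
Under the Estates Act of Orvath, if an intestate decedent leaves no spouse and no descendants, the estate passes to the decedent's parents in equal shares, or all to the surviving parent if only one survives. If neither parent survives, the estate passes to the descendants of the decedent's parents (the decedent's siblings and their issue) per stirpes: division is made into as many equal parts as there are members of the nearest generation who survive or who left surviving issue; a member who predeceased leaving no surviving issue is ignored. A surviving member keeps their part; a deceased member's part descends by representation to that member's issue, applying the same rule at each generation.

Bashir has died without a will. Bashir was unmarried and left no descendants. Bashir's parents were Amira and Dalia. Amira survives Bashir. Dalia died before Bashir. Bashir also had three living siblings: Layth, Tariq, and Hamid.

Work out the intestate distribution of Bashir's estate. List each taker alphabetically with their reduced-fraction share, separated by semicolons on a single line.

Amira 1

Only one parent, Amira, survives, so Amira takes the entire estate. The siblings take nothing because a surviving parent has priority.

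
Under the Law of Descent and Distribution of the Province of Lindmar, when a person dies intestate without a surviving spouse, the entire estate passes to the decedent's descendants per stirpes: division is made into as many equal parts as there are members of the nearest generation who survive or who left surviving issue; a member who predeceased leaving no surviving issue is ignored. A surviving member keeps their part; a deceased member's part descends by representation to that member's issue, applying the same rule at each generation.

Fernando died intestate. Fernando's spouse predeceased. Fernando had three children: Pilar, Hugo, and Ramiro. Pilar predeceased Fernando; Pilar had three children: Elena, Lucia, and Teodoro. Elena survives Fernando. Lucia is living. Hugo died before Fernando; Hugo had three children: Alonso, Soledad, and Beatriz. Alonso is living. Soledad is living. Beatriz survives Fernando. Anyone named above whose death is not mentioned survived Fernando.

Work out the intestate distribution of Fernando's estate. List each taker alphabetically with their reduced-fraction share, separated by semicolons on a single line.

Alonso 1/9; Beatriz 1/9; Elena 1/9; Lucia 1/9; Ramiro 1/3; Soledad 1/9; Teodoro 1/9

There is no surviving spouse, so the entire estate passes to Fernando's descendants per stirpes.
The estate is divided into 3 equal shares of 1/3 among Pilar, Hugo, Ramiro.
Pilar predeceased; the 1/3 allotted to Pilar's branch passes to Pilar's issue by representation.
The 1/3 is divided into 3 equal shares of 1/9 among Elena, Lucia, Teodoro.
Elena is living and takes 1/9.
Lucia is living and takes 1/9.
Teodoro is living and takes 1/9.
Hugo predeceased; the 1/3 allotted to Hugo's branch passes to Hugo's issue by representation.
The 1/3 is divided into 3 equal shares of 1/9 among Alonso, Soledad, Beatriz.
Alonso is living and takes 1/9.
Soledad is living and takes 1/9.
Beatriz is living and takes 1/9.
Ramiro is living and takes 1/3.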